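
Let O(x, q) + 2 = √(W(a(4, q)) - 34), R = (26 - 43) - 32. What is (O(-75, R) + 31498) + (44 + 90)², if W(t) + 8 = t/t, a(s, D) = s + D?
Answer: 49452 + I*√41 ≈ 49452.0 + 6.4031*I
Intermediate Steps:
a(s, D) = D + s
W(t) = -7 (W(t) = -8 + t/t = -8 + 1 = -7)
R = -49 (R = -17 - 32 = -49)
O(x, q) = -2 + I*√41 (O(x, q) = -2 + √(-7 - 34) = -2 + √(-41) = -2 + I*√41)
(O(-75, R) + 31498) + (44 + 90)² = ((-2 + I*√41) + 31498) + (44 + 90)² = (31496 + I*√41) + 134² = (31496 + I*√41) + 17956 = 49452 + I*√41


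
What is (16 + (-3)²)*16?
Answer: 400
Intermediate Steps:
(16 + (-3)²)*16 = (16 + 9)*16 = 25*16 = 400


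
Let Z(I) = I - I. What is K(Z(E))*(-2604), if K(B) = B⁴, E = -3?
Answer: 0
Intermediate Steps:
Z(I) = 0
K(Z(E))*(-2604) = 0⁴*(-2604) = 0*(-2604) = 0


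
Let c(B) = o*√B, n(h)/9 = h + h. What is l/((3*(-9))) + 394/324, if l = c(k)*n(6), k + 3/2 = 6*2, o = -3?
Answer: 197/162 + 6*√42 ≈ 40.100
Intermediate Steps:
k = 21/2 (k = -3/2 + 6*2 = -3/2 + 12 = 21/2 ≈ 10.500)
n(h) = 18*h (n(h) = 9*(h + h) = 9*(2*h) = 18*h)
c(B) = -3*√B
l = -162*√42 (l = (-3*√42/2)*(18*6) = -3*√42/2*108 = -162*√42 ≈ -1049.9)
l/((3*(-9))) + 394/324 = (-162*√42)/((3*(-9))) + 394/324 = -162*√42/(-27) + 394*(1/324) = -162*√42*(-1/27) + 197/162 = 6*√42 + 197/162 = 197/162 + 6*√42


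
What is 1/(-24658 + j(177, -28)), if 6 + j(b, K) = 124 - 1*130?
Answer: -1/24670 ≈ -4.0535e-5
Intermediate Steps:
j(b, K) = -12 (j(b, K) = -6 + (124 - 1*130) = -6 + (124 - 130) = -6 - 6 = -12)
1/(-24658 + j(177, -28)) = 1/(-24658 - 12) = 1/(-24670) = -1/24670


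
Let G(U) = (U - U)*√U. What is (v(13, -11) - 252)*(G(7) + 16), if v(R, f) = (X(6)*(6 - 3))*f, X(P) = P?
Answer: -7200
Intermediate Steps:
G(U) = 0 (G(U) = 0*√U = 0)
v(R, f) = 18*f (v(R, f) = (6*(6 - 3))*f = (6*3)*f = 18*f)
(v(13, -11) - 252)*(G(7) + 16) = (18*(-11) - 252)*(0 + 16) = (-198 - 252)*16 = -450*16 = -7200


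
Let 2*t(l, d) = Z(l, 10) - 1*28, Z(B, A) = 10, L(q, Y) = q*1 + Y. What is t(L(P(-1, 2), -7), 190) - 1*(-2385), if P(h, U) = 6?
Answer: 2376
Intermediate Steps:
L(q, Y) = Y + q (L(q, Y) = q + Y = Y + q)
t(l, d) = -9 (t(l, d) = (10 - 1*28)/2 = (10 - 28)/2 = (1/2)*(-18) = -9)
t(L(P(-1, 2), -7), 190) - 1*(-2385) = -9 - 1*(-2385) = -9 + 2385 = 2376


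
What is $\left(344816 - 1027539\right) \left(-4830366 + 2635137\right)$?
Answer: $1498733328567$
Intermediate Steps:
$\left(344816 - 1027539\right) \left(-4830366 + 2635137\right) = \left(-682723\right) \left(-2195229\right) = 1498733328567$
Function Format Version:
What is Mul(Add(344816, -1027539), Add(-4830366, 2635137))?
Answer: 1498733328567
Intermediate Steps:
Mul(Add(344816, -1027539), Add(-4830366, 2635137)) = Mul(-682723, -2195229) = 1498733328567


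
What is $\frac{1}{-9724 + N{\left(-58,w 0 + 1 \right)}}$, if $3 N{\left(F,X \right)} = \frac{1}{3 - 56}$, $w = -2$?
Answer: $- \frac{159}{1546117} \approx -0.00010284$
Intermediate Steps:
$N{\left(F,X \right)} = - \frac{1}{159}$ ($N{\left(F,X \right)} = \frac{1}{3 \left(3 - 56\right)} = \frac{1}{3 \left(-53\right)} = \frac{1}{3} \left(- \frac{1}{53}\right) = - \frac{1}{159}$)
$\frac{1}{-9724 + N{\left(-58,w 0 + 1 \right)}} = \frac{1}{-9724 - \frac{1}{159}} = \frac{1}{- \frac{1546117}{159}} = - \frac{159}{1546117}$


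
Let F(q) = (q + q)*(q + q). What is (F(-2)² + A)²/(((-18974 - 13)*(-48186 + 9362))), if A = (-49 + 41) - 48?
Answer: 5000/92143911 ≈ 5.4263e-5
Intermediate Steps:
F(q) = 4*q² (F(q) = (2*q)*(2*q) = 4*q²)
A = -56 (A = -8 - 48 = -56)
(F(-2)² + A)²/(((-18974 - 13)*(-48186 + 9362))) = ((4*(-2)²)² - 56)²/(((-18974 - 13)*(-48186 + 9362))) = ((4*4)² - 56)²/((-18987*(-38824))) = (16² - 56)²/737151288 = (256 - 56)²*(1/737151288) = 200²*(1/737151288) = 40000*(1/737151288) = 5000/92143911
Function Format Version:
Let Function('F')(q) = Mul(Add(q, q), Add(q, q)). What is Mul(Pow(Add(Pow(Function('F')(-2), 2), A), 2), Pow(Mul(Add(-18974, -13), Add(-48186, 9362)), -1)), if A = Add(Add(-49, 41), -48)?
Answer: Rational(5000, 92143911) ≈ 5.4263e-5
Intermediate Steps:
Function('F')(q) = Mul(4, Pow(q, 2)) (Function('F')(q) = Mul(Mul(2, q), Mul(2, q)) = Mul(4, Pow(q, 2)))
A = -56 (A = Add(-8, -48) = -56)
Mul(Pow(Add(Pow(Function('F')(-2), 2), A), 2), Pow(Mul(Add(-18974, -13), Add(-48186, 9362)), -1)) = Mul(Pow(Add(Pow(Mul(4, Pow(-2, 2)), 2), -56), 2), Pow(Mul(Add(-18974, -13), Add(-48186, 9362)), -1)) = Mul(Pow(Add(Pow(Mul(4, 4), 2), -56), 2), Pow(Mul(-18987, -38824), -1)) = Mul(Pow(Add(Pow(16, 2), -56), 2), Pow(737151288, -1)) = Mul(Pow(Add(256, -56), 2), Rational(1, 737151288)) = Mul(Pow(200, 2), Rational(1, 737151288)) = Mul(40000, Rational(1, 737151288)) = Rational(5000, 92143911)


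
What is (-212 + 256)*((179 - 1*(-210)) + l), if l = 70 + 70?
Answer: 23276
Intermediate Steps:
l = 140
(-212 + 256)*((179 - 1*(-210)) + l) = (-212 + 256)*((179 - 1*(-210)) + 140) = 44*((179 + 210) + 140) = 44*(389 + 140) = 44*529 = 23276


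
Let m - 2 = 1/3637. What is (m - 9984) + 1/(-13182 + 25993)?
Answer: -465097368626/46593607 ≈ -9982.0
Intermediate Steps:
m = 7275/3637 (m = 2 + 1/3637 = 7275/3637 ≈ 2.0003)
(m - 9984) + 1/(-13182 + 25993) = (7275/3637 - 9984) + 1/(-13182 + 25993) = -36304533/3637 + 1/12811 = -465097368626/46593607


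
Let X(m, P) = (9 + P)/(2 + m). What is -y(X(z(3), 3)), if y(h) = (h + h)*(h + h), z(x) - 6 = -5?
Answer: -64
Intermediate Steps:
z(x) = 1 (z(x) = 6 - 5 = 1)
X(m, P) = (9 + P)/(2 + m)
y(h) = 4*h² (y(h) = (2*h)*(2*h) = 4*h²)
-y(X(z(3), 3)) = -4*((9 + 3)/(2 + 1))² = -4*(12/3)² = -4*((⅓)*12)² = -4*4² = -4*16 = -1*64 = -64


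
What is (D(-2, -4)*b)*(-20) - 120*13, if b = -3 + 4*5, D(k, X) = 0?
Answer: -1560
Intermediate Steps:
b = 17 (b = -3 + 20 = 17)
(D(-2, -4)*b)*(-20) - 120*13 = (0*17)*(-20) - 120*13 = 0*(-20) - 1*1560 = 0 - 1560 = -1560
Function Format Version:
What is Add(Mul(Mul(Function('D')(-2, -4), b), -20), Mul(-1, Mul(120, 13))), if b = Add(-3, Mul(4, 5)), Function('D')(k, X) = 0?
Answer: -1560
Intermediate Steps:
b = 17 (b = Add(-3, 20) = 17)
Add(Mul(Mul(Function('D')(-2, -4), b), -20), Mul(-1, Mul(120, 13))) = Add(Mul(Mul(0, 17), -20), Mul(-1, Mul(120, 13))) = Add(Mul(0, -20), Mul(-1, 1560)) = Add(0, -1560) = -1560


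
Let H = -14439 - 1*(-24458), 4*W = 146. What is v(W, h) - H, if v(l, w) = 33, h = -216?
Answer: -9986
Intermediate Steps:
W = 73/2 (W = (¼)*146 = 73/2 ≈ 36.500)
H = 10019 (H = -14439 + 24458 = 10019)
v(W, h) - H = 33 - 1*10019 = 33 - 10019 = -9986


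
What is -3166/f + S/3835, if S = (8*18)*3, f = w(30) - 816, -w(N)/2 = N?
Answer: 6260021/1679730 ≈ 3.7268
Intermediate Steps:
w(N) = -2*N
f = -876 (f = -2*30 - 816 = -60 - 816 = -876)
S = 432 (S = 144*3 = 432)
-3166/f + S/3835 = -3166/(-876) + 432/3835 = -3166*(-1/876) + 432*(1/3835) = 1583/438 + 432/3835 = 6260021/1679730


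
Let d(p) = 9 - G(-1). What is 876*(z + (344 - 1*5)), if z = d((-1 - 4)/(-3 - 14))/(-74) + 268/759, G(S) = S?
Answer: 2781667336/9361 ≈ 2.9716e+5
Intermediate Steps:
d(p) = 10 (d(p) = 9 - 1*(-1) = 9 + 1 = 10)
z = 6121/28083 (z = 10/(-74) + 268/759 = 10*(-1/74) + 268*(1/759) = -5/37 + 268/759 = 6121/28083 ≈ 0.21796)
876*(z + (344 - 1*5)) = 876*(6121/28083 + (344 - 1*5)) = 876*(6121/28083 + (344 - 5)) = 876*(6121/28083 + 339) = 876*(9526258/28083) = 2781667336/9361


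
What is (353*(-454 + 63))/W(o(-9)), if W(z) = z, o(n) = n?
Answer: 138023/9 ≈ 15336.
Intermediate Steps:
(353*(-454 + 63))/W(o(-9)) = (353*(-454 + 63))/(-9) = (353*(-391))*(-⅑) = -138023*(-⅑) = 138023/9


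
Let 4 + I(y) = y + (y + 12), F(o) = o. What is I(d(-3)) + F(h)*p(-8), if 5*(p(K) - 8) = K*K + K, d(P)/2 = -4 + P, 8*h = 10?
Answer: 4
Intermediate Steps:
h = 5/4 (h = (1/8)*10 = 5/4 ≈ 1.2500)
d(P) = -8 + 2*P (d(P) = 2*(-4 + P) = -8 + 2*P)
I(y) = 8 + 2*y (I(y) = -4 + (y + (y + 12)) = -4 + (y + (12 + y)) = -4 + (12 + 2*y) = 8 + 2*y)
p(K) = 8 + K/5 + K**2/5 (p(K) = 8 + (K*K + K)/5 = 8 + (K**2 + K)/5 = 8 + (K + K**2)/5 = 8 + (K/5 + K**2/5) = 8 + K/5 + K**2/5)
I(d(-3)) + F(h)*p(-8) = (8 + 2*(-8 + 2*(-3))) + 5*(8 + (1/5)*(-8) + (1/5)*(-8)**2)/4 = (8 + 2*(-8 - 6)) + 5*(8 - 8/5 + (1/5)*64)/4 = (8 + 2*(-14)) + 5*(8 - 8/5 + 64/5)/4 = (8 - 28) + (5/4)*(96/5) = -20 + 24 = 4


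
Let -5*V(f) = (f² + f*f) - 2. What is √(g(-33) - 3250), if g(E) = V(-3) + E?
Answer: I*√82155/5 ≈ 57.325*I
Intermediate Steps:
V(f) = ⅖ - 2*f²/5 (V(f) = -((f² + f*f) - 2)/5 = -((f² + f²) - 2)/5 = -(2*f² - 2)/5 = -(-2 + 2*f²)/5 = ⅖ - 2*f²/5)
g(E) = -16/5 + E (g(E) = (⅖ - ⅖*(-3)²) + E = (⅖ - ⅖*9) + E = (⅖ - 18/5) + E = -16/5 + E)
√(g(-33) - 3250) = √((-16/5 - 33) - 3250) = √(-181/5 - 3250) = √(-16431/5) = I*√82155/5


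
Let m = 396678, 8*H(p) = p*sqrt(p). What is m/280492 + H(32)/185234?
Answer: 198339/140246 + 8*sqrt(2)/92617 ≈ 1.4143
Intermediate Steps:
H(p) = p**(3/2)/8 (H(p) = (p*sqrt(p))/8 = p**(3/2)/8)
m/280492 + H(32)/185234 = 396678/280492 + (32**(3/2)/8)/185234 = 396678*(1/280492) + ((128*sqrt(2))/8)*(1/185234) = 198339/140246 + (16*sqrt(2))*(1/185234) = 198339/140246 + 8*sqrt(2)/92617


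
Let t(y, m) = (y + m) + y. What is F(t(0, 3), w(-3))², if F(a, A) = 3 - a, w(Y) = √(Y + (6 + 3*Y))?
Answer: 0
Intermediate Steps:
w(Y) = √(6 + 4*Y)
t(y, m) = m + 2*y (t(y, m) = (m + y) + y = m + 2*y)
F(t(0, 3), w(-3))² = (3 - (3 + 2*0))² = (3 - (3 + 0))² = (3 - 1*3)² = (3 - 3)² = 0² = 0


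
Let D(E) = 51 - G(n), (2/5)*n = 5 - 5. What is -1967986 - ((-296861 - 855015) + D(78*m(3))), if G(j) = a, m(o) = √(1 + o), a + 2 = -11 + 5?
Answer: -816169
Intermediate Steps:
a = -8 (a = -2 + (-11 + 5) = -2 - 6 = -8)
n = 0 (n = 5*(5 - 5)/2 = (5/2)*0 = 0)
G(j) = -8
D(E) = 59 (D(E) = 51 - 1*(-8) = 51 + 8 = 59)
-1967986 - ((-296861 - 855015) + D(78*m(3))) = -1967986 - ((-296861 - 855015) + 59) = -1967986 - (-1151876 + 59) = -1967986 - 1*(-1151817) = -1967986 + 1151817 = -816169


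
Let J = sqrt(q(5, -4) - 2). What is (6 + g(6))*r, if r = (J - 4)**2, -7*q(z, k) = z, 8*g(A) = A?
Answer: 2511/28 - 54*I*sqrt(133)/7 ≈ 89.679 - 88.965*I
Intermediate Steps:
g(A) = A/8
q(z, k) = -z/7
J = I*sqrt(133)/7 (J = sqrt(-1/7*5 - 2) = sqrt(-5/7 - 2) = sqrt(-19/7) = I*sqrt(133)/7 ≈ 1.6475*I)
r = (-4 + I*sqrt(133)/7)**2 (r = (I*sqrt(133)/7 - 4)**2 = (-4 + I*sqrt(133)/7)**2 ≈ 13.286 - 13.18*I)
(6 + g(6))*r = (6 + (1/8)*6)*((28 - I*sqrt(133))**2/49) = (6 + 3/4)*((28 - I*sqrt(133))**2/49) = 27*((28 - I*sqrt(133))**2/49)/4 = 27*(28 - I*sqrt(133))**2/196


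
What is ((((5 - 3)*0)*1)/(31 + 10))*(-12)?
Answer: 0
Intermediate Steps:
((((5 - 3)*0)*1)/(31 + 10))*(-12) = (((2*0)*1)/41)*(-12) = ((0*1)/41)*(-12) = ((1/41)*0)*(-12) = 0*(-12) = 0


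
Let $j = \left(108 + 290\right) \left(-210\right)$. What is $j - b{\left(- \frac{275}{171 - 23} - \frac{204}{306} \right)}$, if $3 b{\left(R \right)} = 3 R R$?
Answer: $- \frac{16477883521}{197136} \approx -83586.0$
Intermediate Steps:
$b{\left(R \right)} = R^{2}$ ($b{\left(R \right)} = \frac{3 R R}{3} = \frac{3 R^{2}}{3} = R^{2}$)
$j = -83580$ ($j = 398 \left(-210\right) = -83580$)
$j - b{\left(- \frac{275}{171 - 23} - \frac{204}{306} \right)} = -83580 - \left(- \frac{275}{171 - 23} - \frac{204}{306}\right)^{2} = -83580 - \left(- \frac{275}{148} - \frac{2}{3}\right)^{2} = -83580 - \left(- \frac{1121}{444}\right)^{2} = -83580 - \frac{1256641}{197136} = - \frac{16477883521}{197136}$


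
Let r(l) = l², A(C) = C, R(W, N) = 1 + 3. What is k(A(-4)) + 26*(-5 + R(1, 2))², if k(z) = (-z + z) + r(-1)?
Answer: 27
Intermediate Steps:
R(W, N) = 4
k(z) = 1 (k(z) = (-z + z) + (-1)² = 0 + 1 = 1)
k(A(-4)) + 26*(-5 + R(1, 2))² = 1 + 26*(-5 + 4)² = 1 + 26*(-1)² = 1 + 26*1 = 1 + 26 = 27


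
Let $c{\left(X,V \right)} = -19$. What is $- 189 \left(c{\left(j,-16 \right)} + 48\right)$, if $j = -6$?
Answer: $-5481$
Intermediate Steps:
$- 189 \left(c{\left(j,-16 \right)} + 48\right) = - 189 \left(-19 + 48\right) = \left(-189\right) 29 = -5481$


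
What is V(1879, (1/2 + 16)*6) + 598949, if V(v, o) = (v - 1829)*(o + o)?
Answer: 608849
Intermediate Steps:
V(v, o) = 2*o*(-1829 + v) (V(v, o) = (-1829 + v)*(2*o) = 2*o*(-1829 + v))
V(1879, (1/2 + 16)*6) + 598949 = 2*((1/2 + 16)*6)*(-1829 + 1879) + 598949 = 2*((½ + 16)*6)*50 + 598949 = 2*((33/2)*6)*50 + 598949 = 2*99*50 + 598949 = 9900 + 598949 = 608849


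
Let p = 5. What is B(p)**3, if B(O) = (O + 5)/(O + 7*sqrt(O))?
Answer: -475/1331 + 280*sqrt(5)/1331 ≈ 0.11352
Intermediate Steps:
B(O) = (5 + O)/(O + 7*sqrt(O))
B(p)**3 = ((5 + 5)/(5 + 7*sqrt(5)))**3 = (10/(5 + 7*sqrt(5)))**3 = 1000/(5 + 7*sqrt(5))**3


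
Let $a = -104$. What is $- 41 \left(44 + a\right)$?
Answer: $2460$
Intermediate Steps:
$- 41 \left(44 + a\right) = - 41 \left(44 - 104\right) = \left(-41\right) \left(-60\right) = 2460$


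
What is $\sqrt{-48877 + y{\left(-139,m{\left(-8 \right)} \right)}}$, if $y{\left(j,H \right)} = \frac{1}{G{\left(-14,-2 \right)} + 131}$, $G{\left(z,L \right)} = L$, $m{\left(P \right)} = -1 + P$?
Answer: $\frac{2 i \sqrt{203340507}}{129} \approx 221.08 i$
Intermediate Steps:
$y{\left(j,H \right)} = \frac{1}{129}$ ($y{\left(j,H \right)} = \frac{1}{-2 + 131} = \frac{1}{129}$)
$\sqrt{-48877 + y{\left(-139,m{\left(-8 \right)} \right)}} = \sqrt{-48877 + \frac{1}{129}} = \sqrt{- \frac{6305132}{129}} = \frac{2 i \sqrt{203340507}}{129}$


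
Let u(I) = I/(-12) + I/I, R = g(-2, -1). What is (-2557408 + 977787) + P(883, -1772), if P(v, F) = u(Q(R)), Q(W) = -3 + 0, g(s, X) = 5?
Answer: -6318479/4 ≈ -1.5796e+6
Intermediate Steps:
R = 5
Q(W) = -3
u(I) = 1 - I/12 (u(I) = I*(-1/12) + 1 = -I/12 + 1 = 1 - I/12)
P(v, F) = 5/4 (P(v, F) = 1 - 1/12*(-3) = 1 + ¼ = 5/4)
(-2557408 + 977787) + P(883, -1772) = (-2557408 + 977787) + 5/4 = -1579621 + 5/4 = -6318479/4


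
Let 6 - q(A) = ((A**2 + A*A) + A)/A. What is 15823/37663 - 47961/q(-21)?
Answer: -1805611462/1770161 ≈ -1020.0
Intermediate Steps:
q(A) = 6 - (A + 2*A**2)/A (q(A) = 6 - ((A**2 + A*A) + A)/A = 6 - ((A**2 + A**2) + A)/A = 6 - (2*A**2 + A)/A = 6 - (A + 2*A**2)/A)
15823/37663 - 47961/q(-21) = 15823/37663 - 47961/(5 - 2*(-21)) = 15823*(1/37663) - 47961/(5 + 42) = 15823/37663 - 47961/47 = -1805611462/1770161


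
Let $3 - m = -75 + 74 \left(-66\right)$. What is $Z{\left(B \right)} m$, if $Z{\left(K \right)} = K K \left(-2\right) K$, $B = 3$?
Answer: $-267948$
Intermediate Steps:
$Z{\left(K \right)} = - 2 K^{3}$ ($Z{\left(K \right)} = K^{2} \left(-2\right) K = - 2 K^{2} K = - 2 K^{3}$)
$m = 4962$ ($m = 3 - \left(-75 + 74 \left(-66\right)\right) = 3 - \left(-75 - 4884\right) = 3 - -4959 = 3 + 4959 = 4962$)
$Z{\left(B \right)} m = - 2 \cdot 3^{3} \cdot 4962 = \left(-2\right) 27 \cdot 4962 = \left(-54\right) 4962 = -267948$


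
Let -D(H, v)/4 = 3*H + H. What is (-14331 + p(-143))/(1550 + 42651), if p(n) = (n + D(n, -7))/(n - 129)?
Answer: -3900177/12022672 ≈ -0.32440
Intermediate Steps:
D(H, v) = -16*H (D(H, v) = -4*(3*H + H) = -16*H)
p(n) = -15*n/(-129 + n) (p(n) = (n - 16*n)/(n - 129) = (-15*n)/(-129 + n) = -15*n/(-129 + n))
(-14331 + p(-143))/(1550 + 42651) = (-14331 - 15*(-143)/(-129 - 143))/(1550 + 42651) = (-14331 - 15*(-143)/(-272))/44201 = (-14331 - 15*(-143)*(-1/272))*(1/44201) = (-14331 - 2145/272)*(1/44201) = -3900177/272*1/44201 = -3900177/12022672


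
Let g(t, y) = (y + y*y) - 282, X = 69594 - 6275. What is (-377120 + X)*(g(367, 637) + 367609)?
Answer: -242798189133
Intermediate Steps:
X = 63319
g(t, y) = -282 + y + y² (g(t, y) = (y + y²) - 282 = -282 + y + y²)
(-377120 + X)*(g(367, 637) + 367609) = (-377120 + 63319)*((-282 + 637 + 637²) + 367609) = -313801*((-282 + 637 + 405769) + 367609) = -313801*(406124 + 367609) = -313801*773733 = -242798189133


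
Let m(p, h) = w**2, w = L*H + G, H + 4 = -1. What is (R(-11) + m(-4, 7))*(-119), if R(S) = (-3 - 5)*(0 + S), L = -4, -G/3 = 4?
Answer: -18088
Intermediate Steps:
G = -12 (G = -3*4 = -12)
H = -5 (H = -4 - 1 = -5)
R(S) = -8*S
w = 8 (w = -4*(-5) - 12 = 20 - 12 = 8)
m(p, h) = 64 (m(p, h) = 8**2 = 64)
(R(-11) + m(-4, 7))*(-119) = (-8*(-11) + 64)*(-119) = (88 + 64)*(-119) = 152*(-119) = -18088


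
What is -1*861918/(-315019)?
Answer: 861918/315019 ≈ 2.7361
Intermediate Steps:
-1*861918/(-315019) = -861918*(-1/315019) = 861918/315019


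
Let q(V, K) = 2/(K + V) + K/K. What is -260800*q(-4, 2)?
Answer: 0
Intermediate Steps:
q(V, K) = 1 + 2/(K + V) (q(V, K) = 2/(K + V) + 1 = 1 + 2/(K + V))
-260800*q(-4, 2) = -260800*(2 + 2 - 4)/(2 - 4) = -260800*0/(-2) = -(-130400)*0 = -260800*0 = 0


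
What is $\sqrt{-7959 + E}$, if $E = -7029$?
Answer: $2 i \sqrt{3747} \approx 122.43 i$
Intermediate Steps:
$\sqrt{-7959 + E} = \sqrt{-7959 - 7029} = \sqrt{-14988} = 2 i \sqrt{3747}$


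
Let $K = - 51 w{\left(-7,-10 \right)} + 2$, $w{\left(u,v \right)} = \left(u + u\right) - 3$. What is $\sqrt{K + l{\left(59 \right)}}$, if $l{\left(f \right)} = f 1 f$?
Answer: $5 \sqrt{174} \approx 65.955$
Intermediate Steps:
$l{\left(f \right)} = f^{2}$ ($l{\left(f \right)} = f f = f^{2}$)
$w{\left(u,v \right)} = -3 + 2 u$ ($w{\left(u,v \right)} = 2 u - 3 = -3 + 2 u$)
$K = 869$ ($K = - 51 \left(-3 + 2 \left(-7\right)\right) + 2 = - 51 \left(-3 - 14\right) + 2 = \left(-51\right) \left(-17\right) + 2 = 867 + 2 = 869$)
$\sqrt{K + l{\left(59 \right)}} = \sqrt{869 + 59^{2}} = \sqrt{869 + 3481} = \sqrt{4350} = 5 \sqrt{174}$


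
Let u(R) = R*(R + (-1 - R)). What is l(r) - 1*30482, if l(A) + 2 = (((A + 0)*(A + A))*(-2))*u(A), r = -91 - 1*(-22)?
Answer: -1344520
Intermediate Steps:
r = -69 (r = -91 + 22 = -69)
u(R) = -R (u(R) = R*(-1) = -R)
l(A) = -2 + 4*A³ (l(A) = -2 + (((A + 0)*(A + A))*(-2))*(-A) = -2 + ((A*(2*A))*(-2))*(-A) = -2 + ((2*A²)*(-2))*(-A) = -2 + (-4*A²)*(-A) = -2 + 4*A³)
l(r) - 1*30482 = (-2 + 4*(-69)³) - 1*30482 = (-2 + 4*(-328509)) - 30482 = (-2 - 1314036) - 30482 = -1314038 - 30482 = -1344520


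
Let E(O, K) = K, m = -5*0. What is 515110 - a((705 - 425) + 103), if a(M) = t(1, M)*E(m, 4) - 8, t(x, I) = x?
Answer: 515114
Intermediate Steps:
m = 0
a(M) = -4 (a(M) = 1*4 - 8 = 4 - 8 = -4)
515110 - a((705 - 425) + 103) = 515110 - 1*(-4) = 515110 + 4 = 515114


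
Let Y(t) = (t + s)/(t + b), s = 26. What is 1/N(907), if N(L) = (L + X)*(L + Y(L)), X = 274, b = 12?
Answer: 919/985504346 ≈ 9.3252e-7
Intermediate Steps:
Y(t) = (26 + t)/(12 + t) (Y(t) = (t + 26)/(t + 12) = (26 + t)/(12 + t))
N(L) = (274 + L)*(L + (26 + L)/(12 + L)) (N(L) = (L + 274)*(L + (26 + L)/(12 + L)) = (274 + L)*(L + (26 + L)/(12 + L)))
1/N(907) = 1/((7124 + 907³ + 287*907² + 3588*907)/(12 + 907)) = 1/((7124 + 746142643 + 287*822649 + 3254316)/919) = 1/((7124 + 746142643 + 236100263 + 3254316)/919) = 1/((1/919)*985504346) = 1/(985504346/919) = 919/985504346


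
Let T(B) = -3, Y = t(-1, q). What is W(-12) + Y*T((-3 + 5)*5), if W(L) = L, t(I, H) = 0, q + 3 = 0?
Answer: -12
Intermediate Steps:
q = -3 (q = -3 + 0 = -3)
Y = 0
W(-12) + Y*T((-3 + 5)*5) = -12 + 0*(-3) = -12 + 0 = -12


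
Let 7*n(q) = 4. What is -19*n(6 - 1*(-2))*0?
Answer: 0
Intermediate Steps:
n(q) = 4/7 (n(q) = (⅐)*4 = 4/7)
-19*n(6 - 1*(-2))*0 = -19*4/7*0 = -76/7*0 = 0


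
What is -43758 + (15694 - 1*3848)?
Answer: -31912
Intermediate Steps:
-43758 + (15694 - 1*3848) = -43758 + (15694 - 3848) = -43758 + 11846 = -31912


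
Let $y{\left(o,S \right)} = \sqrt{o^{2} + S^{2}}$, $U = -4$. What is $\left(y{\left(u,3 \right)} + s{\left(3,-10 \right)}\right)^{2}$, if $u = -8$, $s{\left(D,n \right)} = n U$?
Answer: $\left(40 + \sqrt{73}\right)^{2} \approx 2356.5$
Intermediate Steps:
$s{\left(D,n \right)} = - 4 n$ ($s{\left(D,n \right)} = n \left(-4\right) = - 4 n$)
$y{\left(o,S \right)} = \sqrt{S^{2} + o^{2}}$
$\left(y{\left(u,3 \right)} + s{\left(3,-10 \right)}\right)^{2} = \left(\sqrt{3^{2} + \left(-8\right)^{2}} - -40\right)^{2} = \left(\sqrt{9 + 64} + 40\right)^{2} = \left(\sqrt{73} + 40\right)^{2} = \left(40 + \sqrt{73}\right)^{2}$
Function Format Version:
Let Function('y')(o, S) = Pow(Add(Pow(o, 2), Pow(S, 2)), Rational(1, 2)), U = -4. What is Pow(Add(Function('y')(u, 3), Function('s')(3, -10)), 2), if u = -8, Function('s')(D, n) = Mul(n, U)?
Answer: Pow(Add(40, Pow(73, Rational(1, 2))), 2) ≈ 2356.5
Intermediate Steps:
Function('s')(D, n) = Mul(-4, n) (Function('s')(D, n) = Mul(n, -4) = Mul(-4, n))
Function('y')(o, S) = Pow(Add(Pow(S, 2), Pow(o, 2)), Rational(1, 2))
Pow(Add(Function('y')(u, 3), Function('s')(3, -10)), 2) = Pow(Add(Pow(Add(Pow(3, 2), Pow(-8, 2)), Rational(1, 2)), Mul(-4, -10)), 2) = Pow(Add(Pow(Add(9, 64), Rational(1, 2)), 40), 2) = Pow(Add(Pow(73, Rational(1, 2)), 40), 2) = Pow(Add(40, Pow(73, Rational(1, 2))), 2)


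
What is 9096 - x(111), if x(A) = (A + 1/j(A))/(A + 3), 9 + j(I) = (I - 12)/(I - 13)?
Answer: 811840337/89262 ≈ 9095.0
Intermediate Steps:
j(I) = -9 + (-12 + I)/(-13 + I) (j(I) = -9 + (I - 12)/(I - 13) = -9 + (-12 + I)/(-13 + I))
x(A) = (A + (-13 + A)/(105 - 8*A))/(3 + A) (x(A) = (A + 1/((105 - 8*A)/(-13 + A)))/(A + 3) = (A + (-13 + A)/(105 - 8*A))/(3 + A))
9096 - x(111) = 9096 - (13 - 1*111 + 111*(-105 + 8*111))/((-105 + 8*111)*(3 + 111)) = 9096 - (13 - 111 + 111*(-105 + 888))/((-105 + 888)*114) = 9096 - (13 - 111 + 111*783)/(783*114) = 9096 - (13 - 111 + 86913)/(783*114) = 9096 - 86815/(783*114) = 9096 - 1*86815/89262 = 9096 - 86815/89262 = 811840337/89262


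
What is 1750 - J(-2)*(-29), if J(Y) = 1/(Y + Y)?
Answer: 6971/4 ≈ 1742.8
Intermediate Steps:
J(Y) = 1/(2*Y)
1750 - J(-2)*(-29) = 1750 - (½)/(-2)*(-29) = 1750 - (½)*(-½)*(-29) = 1750 - (-1)*(-29)/4 = 1750 - 1*29/4 = 1750 - 29/4 = 6971/4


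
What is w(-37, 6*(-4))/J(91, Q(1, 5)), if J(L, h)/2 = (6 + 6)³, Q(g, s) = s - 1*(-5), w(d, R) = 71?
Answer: 71/3456 ≈ 0.020544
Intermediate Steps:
Q(g, s) = 5 + s (Q(g, s) = s + 5 = 5 + s)
J(L, h) = 3456 (J(L, h) = 2*(6 + 6)³ = 2*12³ = 2*1728 = 3456)
w(-37, 6*(-4))/J(91, Q(1, 5)) = 71/3456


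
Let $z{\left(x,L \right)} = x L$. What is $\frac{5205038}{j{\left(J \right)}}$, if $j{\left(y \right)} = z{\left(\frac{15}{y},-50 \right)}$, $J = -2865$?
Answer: $\frac{497081129}{25} \approx 1.9883 \cdot 10^{7}$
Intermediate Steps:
$z{\left(x,L \right)} = L x$
$j{\left(y \right)} = - \frac{750}{y}$ ($j{\left(y \right)} = - 50 \frac{15}{y} = - \frac{750}{y}$)
$\frac{5205038}{j{\left(J \right)}} = \frac{5205038}{\left(-750\right) \frac{1}{-2865}} = \frac{5205038}{\left(-750\right) \left(- \frac{1}{2865}\right)} = \frac{5205038}{\frac{50}{191}} = 5205038 \cdot \frac{191}{50} = \frac{497081129}{25}$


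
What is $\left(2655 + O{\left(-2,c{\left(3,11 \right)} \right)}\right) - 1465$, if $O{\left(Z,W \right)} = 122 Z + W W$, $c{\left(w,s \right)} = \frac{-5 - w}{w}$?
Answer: $\frac{8578}{9} \approx 953.11$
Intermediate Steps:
$c{\left(w,s \right)} = \frac{-5 - w}{w}$
$O{\left(Z,W \right)} = W^{2} + 122 Z$ ($O{\left(Z,W \right)} = 122 Z + W^{2} = W^{2} + 122 Z$)
$\left(2655 + O{\left(-2,c{\left(3,11 \right)} \right)}\right) - 1465 = \left(2655 + \left(\left(\frac{-5 - 3}{3}\right)^{2} + 122 \left(-2\right)\right)\right) - 1465 = \left(2655 - \left(244 - \left(\frac{-5 - 3}{3}\right)^{2}\right)\right) - 1465 = \left(2655 - \left(244 - \left(\frac{1}{3} \left(-8\right)\right)^{2}\right)\right) - 1465 = \left(2655 - \left(244 - \left(- \frac{8}{3}\right)^{2}\right)\right) - 1465 = \left(2655 + \left(\frac{64}{9} - 244\right)\right) - 1465 = \left(2655 - \frac{2132}{9}\right) - 1465 = \frac{21763}{9} - 1465 = \frac{8578}{9}$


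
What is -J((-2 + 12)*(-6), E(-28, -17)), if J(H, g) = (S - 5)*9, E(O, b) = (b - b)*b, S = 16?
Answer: -99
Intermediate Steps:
E(O, b) = 0 (E(O, b) = 0*b = 0)
J(H, g) = 99 (J(H, g) = (16 - 5)*9 = 11*9 = 99)
-J((-2 + 12)*(-6), E(-28, -17)) = -1*99 = -99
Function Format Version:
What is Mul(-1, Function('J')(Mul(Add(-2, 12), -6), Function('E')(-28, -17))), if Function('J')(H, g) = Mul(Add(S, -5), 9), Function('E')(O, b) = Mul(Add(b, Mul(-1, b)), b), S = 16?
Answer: -99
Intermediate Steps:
Function('E')(O, b) = 0 (Function('E')(O, b) = Mul(0, b) = 0)
Function('J')(H, g) = 99 (Function('J')(H, g) = Mul(Add(16, -5), 9) = Mul(11, 9) = 99)
Mul(-1, Function('J')(Mul(Add(-2, 12), -6), Function('E')(-28, -17))) = Mul(-1, 99) = -99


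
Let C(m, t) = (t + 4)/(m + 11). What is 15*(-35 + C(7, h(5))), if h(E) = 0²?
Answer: -1565/3 ≈ -521.67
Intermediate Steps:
h(E) = 0
C(m, t) = (4 + t)/(11 + m)
15*(-35 + C(7, h(5))) = 15*(-35 + (4 + 0)/(11 + 7)) = 15*(-35 + 4/18) = 15*(-35 + (1/18)*4) = 15*(-35 + 2/9) = 15*(-313/9) = -1565/3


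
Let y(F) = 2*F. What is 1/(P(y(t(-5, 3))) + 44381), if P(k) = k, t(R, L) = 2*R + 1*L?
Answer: 1/44367 ≈ 2.2539e-5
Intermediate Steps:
t(R, L) = L + 2*R (t(R, L) = 2*R + L = L + 2*R)
1/(P(y(t(-5, 3))) + 44381) = 1/(2*(3 + 2*(-5)) + 44381) = 1/(2*(3 - 10) + 44381) = 1/(2*(-7) + 44381) = 1/(-14 + 44381) = 1/44367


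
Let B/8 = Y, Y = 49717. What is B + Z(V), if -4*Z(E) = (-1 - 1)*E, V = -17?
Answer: 795455/2 ≈ 3.9773e+5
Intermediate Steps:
B = 397736 (B = 8*49717 = 397736)
Z(E) = E/2 (Z(E) = -(-1 - 1)*E/4 = -(-1)*E/2 = E/2)
B + Z(V) = 397736 + (½)*(-17) = 397736 - 17/2 = 795455/2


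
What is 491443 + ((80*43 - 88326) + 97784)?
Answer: 504341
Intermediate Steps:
491443 + ((80*43 - 88326) + 97784) = 491443 + ((3440 - 88326) + 97784) = 491443 + (-84886 + 97784) = 491443 + 12898 = 504341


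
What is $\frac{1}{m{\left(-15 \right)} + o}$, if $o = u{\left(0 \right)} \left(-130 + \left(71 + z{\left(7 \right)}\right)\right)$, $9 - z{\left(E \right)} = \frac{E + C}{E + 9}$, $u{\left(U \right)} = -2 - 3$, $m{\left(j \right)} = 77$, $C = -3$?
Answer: $\frac{4}{1313} \approx 0.0030465$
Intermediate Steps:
$u{\left(U \right)} = -5$ ($u{\left(U \right)} = -2 - 3 = -5$)
$z{\left(E \right)} = 9 - \frac{-3 + E}{9 + E}$ ($z{\left(E \right)} = 9 - \frac{E - 3}{E + 9} = 9 - \frac{-3 + E}{9 + E}$)
$o = \frac{1005}{4}$ ($o = - 5 \left(-130 + \left(71 + \frac{4 \left(21 + 2 \cdot 7\right)}{9 + 7}\right)\right) = - 5 \left(-130 + \left(71 + \frac{4 \left(21 + 14\right)}{16}\right)\right) = - 5 \left(-130 + \left(71 + 4 \cdot \frac{1}{16} \cdot 35\right)\right) = - 5 \left(-130 + \left(71 + \frac{35}{4}\right)\right) = - 5 \left(-130 + \frac{319}{4}\right) = \left(-5\right) \left(- \frac{201}{4}\right) = \frac{1005}{4} \approx 251.25$)
$\frac{1}{m{\left(-15 \right)} + o} = \frac{1}{77 + \frac{1005}{4}} = \frac{1}{\frac{1313}{4}} = \frac{4}{1313}$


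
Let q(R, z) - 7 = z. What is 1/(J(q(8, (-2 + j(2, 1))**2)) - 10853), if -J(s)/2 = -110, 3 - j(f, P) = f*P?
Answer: -1/10633 ≈ -9.4047e-5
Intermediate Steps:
j(f, P) = 3 - P*f (j(f, P) = 3 - f*P = 3 - P*f)
q(R, z) = 7 + z
J(s) = 220 (J(s) = -2*(-110) = 220)
1/(J(q(8, (-2 + j(2, 1))**2)) - 10853) = 1/(220 - 10853) = 1/(-10633) = -1/10633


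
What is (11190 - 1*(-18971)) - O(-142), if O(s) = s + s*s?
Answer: 10139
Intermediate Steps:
O(s) = s + s²
(11190 - 1*(-18971)) - O(-142) = (11190 - 1*(-18971)) - (-142)*(1 - 142) = (11190 + 18971) - (-142)*(-141) = 30161 - 1*20022 = 30161 - 20022 = 10139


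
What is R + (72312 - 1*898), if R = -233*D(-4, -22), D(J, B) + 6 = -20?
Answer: 77472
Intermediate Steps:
D(J, B) = -26 (D(J, B) = -6 - 20 = -26)
R = 6058 (R = -233*(-26) = 6058)
R + (72312 - 1*898) = 6058 + (72312 - 1*898) = 6058 + (72312 - 898) = 6058 + 71414 = 77472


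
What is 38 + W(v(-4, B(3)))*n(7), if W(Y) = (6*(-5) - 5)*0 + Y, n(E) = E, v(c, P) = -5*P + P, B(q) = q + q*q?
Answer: -298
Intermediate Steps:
B(q) = q + q**2
v(c, P) = -4*P
W(Y) = Y (W(Y) = (-30 - 5)*0 + Y = -35*0 + Y = 0 + Y = Y)
38 + W(v(-4, B(3)))*n(7) = 38 - 12*(1 + 3)*7 = 38 - 12*4*7 = 38 - 4*12*7 = 38 - 48*7 = 38 - 336 = -298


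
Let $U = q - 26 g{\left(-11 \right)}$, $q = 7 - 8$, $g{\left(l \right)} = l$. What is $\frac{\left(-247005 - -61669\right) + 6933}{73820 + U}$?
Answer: $- \frac{178403}{74105} \approx -2.4074$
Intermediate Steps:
$q = -1$
$U = 285$ ($U = -1 - -286 = -1 + 286 = 285$)
$\frac{\left(-247005 - -61669\right) + 6933}{73820 + U} = \frac{\left(-247005 - -61669\right) + 6933}{73820 + 285} = \frac{\left(-247005 + 61669\right) + 6933}{74105} = \left(-185336 + 6933\right) \frac{1}{74105} = \left(-178403\right) \frac{1}{74105} = - \frac{178403}{74105}$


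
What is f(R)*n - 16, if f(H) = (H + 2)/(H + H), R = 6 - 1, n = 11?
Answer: -83/10 ≈ -8.3000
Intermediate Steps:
R = 5
f(H) = (2 + H)/(2*H) (f(H) = (2 + H)/((2*H)) = (2 + H)*(1/(2*H)) = (2 + H)/(2*H))
f(R)*n - 16 = ((½)*(2 + 5)/5)*11 - 16 = ((½)*(⅕)*7)*11 - 16 = (7/10)*11 - 16 = 77/10 - 16 = -83/10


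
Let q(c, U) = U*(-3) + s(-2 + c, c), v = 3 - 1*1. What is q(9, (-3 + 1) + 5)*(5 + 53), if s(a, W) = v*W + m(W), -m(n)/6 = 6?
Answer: -1566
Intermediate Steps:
m(n) = -36 (m(n) = -6*6 = -36)
v = 2 (v = 3 - 1 = 2)
s(a, W) = -36 + 2*W (s(a, W) = 2*W - 36 = -36 + 2*W)
q(c, U) = -36 - 3*U + 2*c (q(c, U) = U*(-3) + (-36 + 2*c) = -3*U + (-36 + 2*c) = -36 - 3*U + 2*c)
q(9, (-3 + 1) + 5)*(5 + 53) = (-36 - 3*((-3 + 1) + 5) + 2*9)*(5 + 53) = (-36 - 3*(-2 + 5) + 18)*58 = (-36 - 3*3 + 18)*58 = (-36 - 9 + 18)*58 = -27*58 = -1566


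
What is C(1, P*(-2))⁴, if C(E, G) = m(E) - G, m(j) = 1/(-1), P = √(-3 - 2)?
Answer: 281 + 152*I*√5 ≈ 281.0 + 339.88*I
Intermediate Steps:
P = I*√5 (P = √(-5) = I*√5 ≈ 2.2361*I)
m(j) = -1
C(E, G) = -1 - G
C(1, P*(-2))⁴ = (-1 - I*√5*(-2))⁴ = (-1 - (-2)*I*√5)⁴ = (-1 + 2*I*√5)⁴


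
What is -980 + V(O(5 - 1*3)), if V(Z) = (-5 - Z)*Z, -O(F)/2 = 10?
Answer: -1280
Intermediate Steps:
O(F) = -20 (O(F) = -2*10 = -20)
V(Z) = Z*(-5 - Z)
-980 + V(O(5 - 1*3)) = -980 - 1*(-20)*(5 - 20) = -980 - 1*(-20)*(-15) = -980 - 300 = -1280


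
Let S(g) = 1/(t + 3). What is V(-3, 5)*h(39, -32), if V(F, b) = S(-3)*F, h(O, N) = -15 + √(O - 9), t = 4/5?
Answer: 225/19 - 15*√30/19 ≈ 7.5180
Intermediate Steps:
t = ⅘ (t = 4*(⅕) = ⅘ ≈ 0.80000)
S(g) = 5/19 (S(g) = 1/(⅘ + 3) = 1/(19/5) = 5/19)
h(O, N) = -15 + √(-9 + O)
V(F, b) = 5*F/19
V(-3, 5)*h(39, -32) = ((5/19)*(-3))*(-15 + √(-9 + 39)) = -15*(-15 + √30)/19 = 225/19 - 15*√30/19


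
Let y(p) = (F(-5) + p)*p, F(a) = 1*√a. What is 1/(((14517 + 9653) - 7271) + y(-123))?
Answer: 10676/341956143 + 41*I*√5/341956143 ≈ 3.122e-5 + 2.681e-7*I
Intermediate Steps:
F(a) = √a
y(p) = p*(p + I*√5) (y(p) = (√(-5) + p)*p = (I*√5 + p)*p = (p + I*√5)*p = p*(p + I*√5))
1/(((14517 + 9653) - 7271) + y(-123)) = 1/(((14517 + 9653) - 7271) - 123*(-123 + I*√5)) = 1/((24170 - 7271) + (15129 - 123*I*√5)) = 1/(16899 + (15129 - 123*I*√5)) = 1/(32028 - 123*I*√5)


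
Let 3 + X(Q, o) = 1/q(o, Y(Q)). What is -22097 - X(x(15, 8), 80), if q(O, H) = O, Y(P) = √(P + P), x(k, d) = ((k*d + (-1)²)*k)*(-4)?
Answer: -1767521/80 ≈ -22094.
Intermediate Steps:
x(k, d) = -4*k*(1 + d*k) (x(k, d) = ((d*k + 1)*k)*(-4) = ((1 + d*k)*k)*(-4) = (k*(1 + d*k))*(-4) = -4*k*(1 + d*k))
Y(P) = √2*√P (Y(P) = √(2*P) = √2*√P)
X(Q, o) = -3 + 1/o
-22097 - X(x(15, 8), 80) = -22097 - (-3 + 1/80) = -22097 - 1*(-239/80) = -22097 + 239/80 = -1767521/80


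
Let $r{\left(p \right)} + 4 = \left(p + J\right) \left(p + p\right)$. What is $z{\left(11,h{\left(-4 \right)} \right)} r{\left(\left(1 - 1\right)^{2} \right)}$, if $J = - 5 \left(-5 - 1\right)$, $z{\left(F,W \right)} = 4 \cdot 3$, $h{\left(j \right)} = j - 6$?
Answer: $-48$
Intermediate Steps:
$h{\left(j \right)} = -6 + j$ ($h{\left(j \right)} = j - 6 = -6 + j$)
$z{\left(F,W \right)} = 12$
$J = 30$ ($J = \left(-5\right) \left(-6\right) = 30$)
$r{\left(p \right)} = -4 + 2 p \left(30 + p\right)$ ($r{\left(p \right)} = -4 + \left(p + 30\right) \left(p + p\right) = -4 + \left(30 + p\right) 2 p = -4 + 2 p \left(30 + p\right)$)
$z{\left(11,h{\left(-4 \right)} \right)} r{\left(\left(1 - 1\right)^{2} \right)} = 12 \left(-4 + 2 \left(\left(1 - 1\right)^{2}\right)^{2} + 60 \left(1 - 1\right)^{2}\right) = 12 \left(-4 + 2 \left(0^{2}\right)^{2} + 60 \cdot 0^{2}\right) = 12 \left(-4 + 2 \cdot 0^{2} + 60 \cdot 0\right) = 12 \left(-4 + 2 \cdot 0 + 0\right) = 12 \left(-4 + 0 + 0\right) = 12 \left(-4\right) = -48$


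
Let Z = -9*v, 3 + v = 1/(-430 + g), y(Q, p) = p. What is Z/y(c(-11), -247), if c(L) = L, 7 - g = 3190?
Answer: -97560/892411 ≈ -0.10932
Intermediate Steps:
g = -3183 (g = 7 - 1*3190 = 7 - 3190 = -3183)
v = -10840/3613 (v = -3 + 1/(-430 - 3183) = -3 + 1/(-3613) = -3 - 1/3613 = -10840/3613 ≈ -3.0003)
Z = 97560/3613 (Z = -9*(-10840/3613) = 97560/3613 ≈ 27.003)
Z/y(c(-11), -247) = (97560/3613)/(-247) = (97560/3613)*(-1/247) = -97560/892411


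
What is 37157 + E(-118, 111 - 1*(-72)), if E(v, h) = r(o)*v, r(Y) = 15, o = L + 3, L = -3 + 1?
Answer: 35387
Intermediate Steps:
L = -2
o = 1 (o = -2 + 3 = 1)
E(v, h) = 15*v
37157 + E(-118, 111 - 1*(-72)) = 37157 + 15*(-118) = 37157 - 1770 = 35387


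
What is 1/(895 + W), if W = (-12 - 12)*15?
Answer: 1/535 ≈ 0.0018692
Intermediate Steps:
W = -360 (W = -24*15 = -360)
1/(895 + W) = 1/(895 - 360) = 1/535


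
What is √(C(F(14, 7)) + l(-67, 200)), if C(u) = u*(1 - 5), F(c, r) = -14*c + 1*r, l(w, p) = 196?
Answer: 2*√238 ≈ 30.854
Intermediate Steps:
F(c, r) = r - 14*c (F(c, r) = -14*c + r = r - 14*c)
C(u) = -4*u (C(u) = u*(-4) = -4*u)
√(C(F(14, 7)) + l(-67, 200)) = √(-4*(7 - 14*14) + 196) = √(-4*(7 - 196) + 196) = √(-4*(-189) + 196) = √(756 + 196) = √952 = 2*√238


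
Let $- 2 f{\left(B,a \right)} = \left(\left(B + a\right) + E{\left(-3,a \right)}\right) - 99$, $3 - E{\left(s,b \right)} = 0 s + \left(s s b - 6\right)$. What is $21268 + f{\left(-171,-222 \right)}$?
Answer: $\frac{41021}{2} \approx 20511.0$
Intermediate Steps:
$E{\left(s,b \right)} = 9 - b s^{2}$ ($E{\left(s,b \right)} = 3 - \left(0 s + \left(s s b - 6\right)\right) = 3 - \left(0 + \left(s^{2} b - 6\right)\right) = 3 - \left(0 + \left(b s^{2} - 6\right)\right) = 3 - \left(0 + \left(-6 + b s^{2}\right)\right) = 3 - \left(-6 + b s^{2}\right) = 9 - b s^{2}$)
$f{\left(B,a \right)} = 45 + 4 a - \frac{B}{2}$ ($f{\left(B,a \right)} = - \frac{\left(\left(B + a\right) - \left(-9 + a \left(-3\right)^{2}\right)\right) - 99}{2} = - \frac{\left(\left(B + a\right) - \left(-9 + a 9\right)\right) - 99}{2} = - \frac{\left(\left(B + a\right) - \left(-9 + 9 a\right)\right) - 99}{2} = - \frac{\left(9 + B - 8 a\right) - 99}{2} = - \frac{-90 + B - 8 a}{2} = 45 + 4 a - \frac{B}{2}$)
$21268 + f{\left(-171,-222 \right)} = 21268 + \left(45 + 4 \left(-222\right) - - \frac{171}{2}\right) = 21268 + \left(45 - 888 + \frac{171}{2}\right) = 21268 - \frac{1515}{2} = \frac{41021}{2}$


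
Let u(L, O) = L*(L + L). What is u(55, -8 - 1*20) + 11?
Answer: 6061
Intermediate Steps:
u(L, O) = 2*L² (u(L, O) = L*(2*L) = 2*L²)
u(55, -8 - 1*20) + 11 = 2*55² + 11 = 2*3025 + 11 = 6050 + 11 = 6061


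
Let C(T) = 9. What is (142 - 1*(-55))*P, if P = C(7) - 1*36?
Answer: -5319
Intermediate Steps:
P = -27 (P = 9 - 1*36 = 9 - 36 = -27)
(142 - 1*(-55))*P = (142 - 1*(-55))*(-27) = (142 + 55)*(-27) = 197*(-27) = -5319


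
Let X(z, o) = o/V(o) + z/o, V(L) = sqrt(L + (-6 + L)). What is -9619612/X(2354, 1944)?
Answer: 7120402825930416/594181563241 - 2944659583233792*sqrt(3882)/594181563241 ≈ -2.9679e+5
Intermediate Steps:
V(L) = sqrt(-6 + 2*L)
X(z, o) = o/sqrt(-6 + 2*o) + z/o (X(z, o) = o/(sqrt(-6 + 2*o)) + z/o = o/sqrt(-6 + 2*o) + z/o)
-9619612/X(2354, 1944) = -9619612/(2354/1944 + (1/2)*1944*sqrt(2)/sqrt(-3 + 1944)) = -9619612/(2354*(1/1944) + (1/2)*1944*sqrt(2)/sqrt(1941)) = -9619612/(1177/972 + (1/2)*1944*sqrt(2)*(sqrt(1941)/1941)) = -9619612/(1177/972 + 324*sqrt(3882)/647)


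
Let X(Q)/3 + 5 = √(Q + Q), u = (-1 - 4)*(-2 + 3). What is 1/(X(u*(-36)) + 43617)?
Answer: 7267/316855194 - √10/105618398 ≈ 2.2905e-5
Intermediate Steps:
u = -5 (u = -5*1 = -5)
X(Q) = -15 + 3*√2*√Q (X(Q) = -15 + 3*√(Q + Q) = -15 + 3*√(2*Q) = -15 + 3*(√2*√Q) = -15 + 3*√2*√Q)
1/(X(u*(-36)) + 43617) = 1/((-15 + 3*√2*√(-5*(-36))) + 43617) = 1/((-15 + 3*√2*√180) + 43617) = 1/((-15 + 3*√2*(6*√5)) + 43617) = 1/((-15 + 18*√10) + 43617) = 1/(43602 + 18*√10)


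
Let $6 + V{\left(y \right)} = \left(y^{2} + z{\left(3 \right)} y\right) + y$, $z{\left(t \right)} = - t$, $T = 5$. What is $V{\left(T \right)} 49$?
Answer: $441$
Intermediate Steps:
$V{\left(y \right)} = -6 + y^{2} - 2 y$ ($V{\left(y \right)} = -6 + \left(\left(y^{2} + \left(-1\right) 3 y\right) + y\right) = -6 + \left(\left(y^{2} - 3 y\right) + y\right) = -6 + \left(y^{2} - 2 y\right) = -6 + y^{2} - 2 y$)
$V{\left(T \right)} 49 = \left(-6 + 5^{2} - 10\right) 49 = \left(-6 + 25 - 10\right) 49 = 9 \cdot 49 = 441$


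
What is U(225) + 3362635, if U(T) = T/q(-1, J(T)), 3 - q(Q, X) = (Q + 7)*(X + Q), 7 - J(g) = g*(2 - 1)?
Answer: 1476196840/439 ≈ 3.3626e+6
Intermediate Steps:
J(g) = 7 - g (J(g) = 7 - g*(2 - 1) = 7 - g)
q(Q, X) = 3 - (7 + Q)*(Q + X) (q(Q, X) = 3 - (Q + 7)*(X + Q) = 3 - (7 + Q)*(Q + X))
U(T) = T/(-33 + 6*T) (U(T) = T/(3 - 1*(-1)² - 7*(-1) - 7*(7 - T) - 1*(-1)*(7 - T)) = T/(3 - 1*1 + 7 + (-49 + 7*T) + (7 - T)) = T/(3 - 1 + 7 + (-49 + 7*T) + (7 - T)) = T/(-33 + 6*T))
U(225) + 3362635 = (⅓)*225/(-11 + 2*225) + 3362635 = (⅓)*225/(-11 + 450) + 3362635 = (⅓)*225/439 + 3362635 = (⅓)*225*(1/439) + 3362635 = 75/439 + 3362635 = 1476196840/439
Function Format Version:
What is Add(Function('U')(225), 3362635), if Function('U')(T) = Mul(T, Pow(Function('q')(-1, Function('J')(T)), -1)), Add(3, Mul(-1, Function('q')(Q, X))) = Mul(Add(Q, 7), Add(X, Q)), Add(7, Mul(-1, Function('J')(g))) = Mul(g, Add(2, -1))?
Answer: Rational(1476196840, 439) ≈ 3.3626e+6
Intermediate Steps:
Function('J')(g) = Add(7, Mul(-1, g)) (Function('J')(g) = Add(7, Mul(-1, Mul(g, Add(2, -1)))) = Add(7, Mul(-1, Mul(g, 1))) = Add(7, Mul(-1, g)))
Function('q')(Q, X) = Add(3, Mul(-1, Add(7, Q), Add(Q, X))) (Function('q')(Q, X) = Add(3, Mul(-1, Mul(Add(Q, 7), Add(X, Q)))) = Add(3, Mul(-1, Mul(Add(7, Q), Add(Q, X)))) = Add(3, Mul(-1, Add(7, Q), Add(Q, X))))
Function('U')(T) = Mul(T, Pow(Add(-33, Mul(6, T)), -1)) (Function('U')(T) = Mul(T, Pow(Add(3, Mul(-1, Pow(-1, 2)), Mul(-7, -1), Mul(-7, Add(7, Mul(-1, T))), Mul(-1, -1, Add(7, Mul(-1, T)))), -1)) = Mul(T, Pow(Add(3, Mul(-1, 1), 7, Add(-49, Mul(7, T)), Add(7, Mul(-1, T))), -1)) = Mul(T, Pow(Add(3, -1, 7, Add(-49, Mul(7, T)), Add(7, Mul(-1, T))), -1)) = Mul(T, Pow(Add(-33, Mul(6, T)), -1)))
Add(Function('U')(225), 3362635) = Add(Mul(Rational(1, 3), 225, Pow(Add(-11, Mul(2, 225)), -1)), 3362635) = Add(Mul(Rational(1, 3), 225, Pow(Add(-11, 450), -1)), 3362635) = Add(Mul(Rational(1, 3), 225, Pow(439, -1)), 3362635) = Add(Mul(Rational(1, 3), 225, Rational(1, 439)), 3362635) = Add(Rational(75, 439), 3362635) = Rational(1476196840, 439)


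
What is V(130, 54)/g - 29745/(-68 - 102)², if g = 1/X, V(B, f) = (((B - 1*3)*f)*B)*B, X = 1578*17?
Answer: 17970822062850051/5780 ≈ 3.1091e+12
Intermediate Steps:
X = 26826
V(B, f) = f*B²*(-3 + B) (V(B, f) = (((B - 3)*f)*B)*B = (((-3 + B)*f)*B)*B = ((f*(-3 + B))*B)*B = (B*f*(-3 + B))*B = f*B²*(-3 + B))
g = 1/26826 ≈ 3.7277e-5
V(130, 54)/g - 29745/(-68 - 102)² = (54*130²*(-3 + 130))/(1/26826) - 29745/(-68 - 102)² = (54*16900*127)*26826 - 29745/((-170)²) = 115900200*26826 - 29745/28900 = 3109138765200 - 29745*1/28900 = 3109138765200 - 5949/5780 = 17970822062850051/5780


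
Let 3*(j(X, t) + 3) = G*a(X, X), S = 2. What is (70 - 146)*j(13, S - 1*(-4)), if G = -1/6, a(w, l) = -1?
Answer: 2014/9 ≈ 223.78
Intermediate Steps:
G = -⅙ (G = -1*⅙ = -⅙ ≈ -0.16667)
j(X, t) = -53/18 (j(X, t) = -3 + (-⅙*(-1))/3 = -3 + (⅓)*(⅙) = -3 + 1/18 = -53/18)
(70 - 146)*j(13, S - 1*(-4)) = (70 - 146)*(-53/18) = -76*(-53/18) = 2014/9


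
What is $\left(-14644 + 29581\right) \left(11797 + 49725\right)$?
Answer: $918954114$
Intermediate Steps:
$\left(-14644 + 29581\right) \left(11797 + 49725\right) = 14937 \cdot 61522 = 918954114$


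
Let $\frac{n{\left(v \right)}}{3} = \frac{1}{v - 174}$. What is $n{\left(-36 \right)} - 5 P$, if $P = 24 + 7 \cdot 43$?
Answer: $- \frac{113751}{70} \approx -1625.0$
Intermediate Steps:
$P = 325$ ($P = 24 + 301 = 325$)
$n{\left(v \right)} = \frac{3}{-174 + v}$ ($n{\left(v \right)} = \frac{3}{v - 174} = \frac{3}{-174 + v}$)
$n{\left(-36 \right)} - 5 P = \frac{3}{-174 - 36} - 1625 = \frac{3}{-210} - 1625 = 3 \left(- \frac{1}{210}\right) - 1625 = - \frac{1}{70} - 1625 = - \frac{113751}{70}$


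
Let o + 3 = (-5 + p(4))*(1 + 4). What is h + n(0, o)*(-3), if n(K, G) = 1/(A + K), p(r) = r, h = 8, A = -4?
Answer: 35/4 ≈ 8.7500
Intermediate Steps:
o = -8 (o = -3 + (-5 + 4)*(1 + 4) = -3 - 1*5 = -3 - 5 = -8)
n(K, G) = 1/(-4 + K)
h + n(0, o)*(-3) = 8 - 3/(-4 + 0) = 8 - 3/(-4) = 8 - ¼*(-3) = 8 + ¾ = 35/4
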